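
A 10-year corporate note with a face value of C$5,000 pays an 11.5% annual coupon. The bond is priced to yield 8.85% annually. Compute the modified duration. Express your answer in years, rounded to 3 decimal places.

6.162 years

Periodic yield y = 0.0885. First find Macaulay duration:
  t   CF        PV=CF/(1+0.0885)^t    t·PV
  1       575.00       528.2499       528.2499
  2       575.00       485.3008       970.6015
  3       575.00       445.8436     1,337.5308
  4       575.00       409.5945     1,638.3780
  5       575.00       376.2926     1,881.4630
  6       575.00       345.6983     2,074.1898
  7       575.00       317.5915     2,223.1402
  8       575.00       291.7698     2,334.1586
  9       575.00       268.0476     2,412.4285
  10    5,575.00     2,387.5943    23,875.9432
  Σ                  5,855.9829    39,276.0836
P = 5,855.9829; Macaulay duration = 39,276.0836 / 5,855.9829 = 6.70700 years.
Modified duration = D_Mac / (1 + y) = 6.70700 / 1.0885 = 6.16169 years.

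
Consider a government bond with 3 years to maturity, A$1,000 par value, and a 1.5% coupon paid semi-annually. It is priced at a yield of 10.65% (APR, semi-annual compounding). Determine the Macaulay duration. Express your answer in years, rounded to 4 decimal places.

2.9352 years

Periodic yield y = 0.05325. Discount each cash flow and weight by its period:
  t   CF        PV=CF/(1+0.05325)^t    t·PV
  1         7.50         7.1208         7.1208
  2         7.50         6.7608        13.5216
  3         7.50         6.4190        19.2570
  4         7.50         6.0945        24.3778
  5         7.50         5.7863        28.9317
  6     1,007.50       737.9998     4,427.9988
  Σ                    770.1812     4,521.2078
Price P = Σ PV = 770.1812.
Macaulay duration = Σ(t·PV) / P = 4,521.2078 / 770.1812 = 5.87032 half-year periods.
In years: 5.87032 / 2 = 2.93516 years.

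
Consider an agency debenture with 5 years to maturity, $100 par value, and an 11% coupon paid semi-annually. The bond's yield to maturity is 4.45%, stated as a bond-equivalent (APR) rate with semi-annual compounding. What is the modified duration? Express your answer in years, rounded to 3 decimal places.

Periodic yield y = 0.02225. First find Macaulay duration:
  t   CF        PV=CF/(1+0.02225)^t    t·PV
  1         5.50         5.3803         5.3803
  2         5.50         5.2632        10.5264
  3         5.50         5.1486        15.4459
  4         5.50         5.0366        20.1462
  5         5.50         4.9269        24.6347
  6         5.50         4.8197        28.9182
  7         5.50         4.7148        33.0036
  8         5.50         4.6122        36.8974
  9         5.50         4.5118        40.6061
  10      105.50        84.6606       846.6059
  Σ                    129.0746     1,062.1646
P = 129.0746; Macaulay duration = 1,062.1646 / 129.0746 = 8.22907 half-year periods = 4.11454 years.
Modified duration = D_Mac / (1 + y) = 4.11454 / 1.02225 = 4.02498 years.

4.025 years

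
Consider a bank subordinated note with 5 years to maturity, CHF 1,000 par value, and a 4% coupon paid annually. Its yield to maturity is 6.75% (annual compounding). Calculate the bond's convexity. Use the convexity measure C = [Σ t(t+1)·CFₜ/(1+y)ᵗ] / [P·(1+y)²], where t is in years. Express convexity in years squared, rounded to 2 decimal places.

With y = 0.0675:
  t   CF        PV=CF/(1+0.0675)^t    t·PV        t(t+1)·PV
  1        40.00        37.4707        37.4707          74.9415
  2        40.00        35.1014        70.2028         210.6083
  3        40.00        32.8819        98.6456         394.5823
  4        40.00        30.8027       123.2107         616.0535
  5     1,040.00       750.2291     3,751.1456      22,506.8738
  Σ                    886.4858     4,080.6754      23,803.0594
P = 886.4858.
Convexity = Σ t(t+1)·PV / [P·(1+y)²] = 23,803.0594 / (886.4858 × 1.139556) = 23.56271.

23.56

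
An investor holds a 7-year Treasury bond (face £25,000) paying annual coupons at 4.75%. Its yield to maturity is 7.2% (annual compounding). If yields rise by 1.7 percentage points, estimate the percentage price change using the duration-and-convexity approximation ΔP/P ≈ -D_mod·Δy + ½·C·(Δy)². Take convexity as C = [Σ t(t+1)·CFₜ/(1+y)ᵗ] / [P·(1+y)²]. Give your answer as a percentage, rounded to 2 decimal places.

With y = 0.072:
  t   CF        PV=CF/(1+0.072)^t    t·PV        t(t+1)·PV
  1     1,187.50     1,107.7425     1,107.7425       2,215.4851
  2     1,187.50     1,033.3419     2,066.6838       6,200.0515
  3     1,187.50       963.9384     2,891.8151      11,567.2603
  4     1,187.50       899.1962     3,596.7849      17,983.9246
  5     1,187.50       838.8025     4,194.0123      25,164.0736
  6     1,187.50       782.4650     4,694.7898      32,863.5289
  7    26,187.50    16,096.4662   112,675.2636     901,402.1089
  Σ                 21,721.9527   131,227.0921     997,396.4329
P = 21,721.9527; D_Mac = 6.04122 yrs; D_mod = 5.63547 yrs; C = 39.95576.
Duration effect: -5.63547 × (+0.017) = -0.095803
Convexity effect: 0.5 × 39.95576 × (0.017)² = +0.0057736
ΔP/P ≈ -0.095803 + 0.0057736 = -0.090029 = -9.0029%.

-9.00%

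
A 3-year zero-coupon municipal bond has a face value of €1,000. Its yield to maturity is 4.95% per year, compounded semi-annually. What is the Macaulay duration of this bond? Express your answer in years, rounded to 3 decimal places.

3.000 years

A zero-coupon bond has a single cash flow at maturity, so its Macaulay duration equals its maturity: 3 years.
(Equivalently: 6 semi-annual periods ÷ 2 = 3 years.)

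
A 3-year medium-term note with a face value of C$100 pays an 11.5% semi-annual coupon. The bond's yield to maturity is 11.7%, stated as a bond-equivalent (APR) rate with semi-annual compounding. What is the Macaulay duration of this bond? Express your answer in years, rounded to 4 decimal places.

Periodic yield y = 0.0585. Discount each cash flow and weight by its period:
  t   CF        PV=CF/(1+0.0585)^t    t·PV
  1         5.75         5.4322         5.4322
  2         5.75         5.1320        10.2640
  3         5.75         4.8484        14.5451
  4         5.75         4.5804        18.3216
  5         5.75         4.3273        21.6363
  6       105.75        75.1857       451.1142
  Σ                     99.5059       521.3134
Price P = Σ PV = 99.5059.
Macaulay duration = Σ(t·PV) / P = 521.3134 / 99.5059 = 5.23902 half-year periods.
In years: 5.23902 / 2 = 2.61951 years.

2.6195 years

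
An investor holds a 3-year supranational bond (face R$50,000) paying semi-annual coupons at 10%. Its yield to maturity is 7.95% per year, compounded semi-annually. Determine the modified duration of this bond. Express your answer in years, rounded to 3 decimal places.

2.572 years

Periodic yield y = 0.03975. First find Macaulay duration:
  t   CF        PV=CF/(1+0.03975)^t    t·PV
  1     2,500.00     2,404.4241     2,404.4241
  2     2,500.00     2,312.5022     4,625.0044
  3     2,500.00     2,224.0944     6,672.2833
  4     2,500.00     2,139.0665     8,556.2661
  5     2,500.00     2,057.2893    10,286.4464
  6    52,500.00    41,551.4065   249,308.4391
  Σ                 52,688.7831   281,852.8634
P = 52,688.7831; Macaulay duration = 281,852.8634 / 52,688.7831 = 5.34939 half-year periods = 2.67470 years.
Modified duration = D_Mac / (1 + y) = 2.67470 / 1.03975 = 2.57244 years.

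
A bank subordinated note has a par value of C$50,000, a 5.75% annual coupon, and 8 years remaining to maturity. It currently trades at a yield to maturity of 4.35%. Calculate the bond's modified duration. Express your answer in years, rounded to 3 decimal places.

Periodic yield y = 0.0435. First find Macaulay duration:
  t   CF        PV=CF/(1+0.0435)^t    t·PV
  1     2,875.00     2,755.1509     2,755.1509
  2     2,875.00     2,640.2980     5,280.5959
  3     2,875.00     2,530.2328     7,590.6985
  4     2,875.00     2,424.7560     9,699.0238
  5     2,875.00     2,323.6761    11,618.3803
  6     2,875.00     2,226.8098    13,360.8589
  7     2,875.00     2,133.9816    14,937.8714
  8    52,875.00    37,610.6426   300,885.1405
  Σ                 54,645.5478   366,127.7203
P = 54,645.5478; Macaulay duration = 366,127.7203 / 54,645.5478 = 6.70005 years.
Modified duration = D_Mac / (1 + y) = 6.70005 / 1.0435 = 6.42074 years.

6.421 years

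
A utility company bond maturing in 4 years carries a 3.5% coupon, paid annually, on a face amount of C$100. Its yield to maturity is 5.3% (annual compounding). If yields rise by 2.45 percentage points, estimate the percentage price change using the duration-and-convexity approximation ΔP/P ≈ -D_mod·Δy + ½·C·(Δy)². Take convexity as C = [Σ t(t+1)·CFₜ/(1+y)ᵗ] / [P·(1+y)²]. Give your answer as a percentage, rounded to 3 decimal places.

-8.323%

With y = 0.053:
  t   CF        PV=CF/(1+0.053)^t    t·PV        t(t+1)·PV
  1         3.50         3.3238         3.3238           6.6477
  2         3.50         3.1565         6.3131          18.9392
  3         3.50         2.9977         8.9930          35.9720
  4       103.50        84.1835       336.7339       1,683.6696
  Σ                     93.6615       355.3638       1,745.2284
P = 93.6615; D_Mac = 3.79413 yrs; D_mod = 3.60316 yrs; C = 16.80484.
Duration effect: -3.60316 × (+0.0245) = -0.088277
Convexity effect: 0.5 × 16.80484 × (0.0245)² = +0.0050436
ΔP/P ≈ -0.088277 + 0.0050436 = -0.083234 = -8.3234%.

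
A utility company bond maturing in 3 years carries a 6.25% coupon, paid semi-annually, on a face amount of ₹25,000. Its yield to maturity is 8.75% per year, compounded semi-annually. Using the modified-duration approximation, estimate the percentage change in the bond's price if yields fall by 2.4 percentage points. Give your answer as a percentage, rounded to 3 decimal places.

+6.376%

Periodic yield y = 0.04375. Modified duration first:
  t   CF        PV=CF/(1+0.04375)^t    t·PV
  1       781.25       748.5030       748.5030
  2       781.25       717.1286     1,434.2572
  3       781.25       687.0693     2,061.2080
  4       781.25       658.2700     2,633.0801
  5       781.25       630.6779     3,153.3893
  6    25,781.25    19,939.9947   119,639.9684
  Σ                 23,381.6436   129,670.4060
P = 23,381.6436; D_Mac = 5.54582 half-year periods = 2.77291 yrs; D_mod = 2.77291/(1+0.04375) = 2.65668 yrs.
ΔP/P ≈ -D_mod · Δy = -2.65668 × (-0.024) = +0.063760 = +6.3760%.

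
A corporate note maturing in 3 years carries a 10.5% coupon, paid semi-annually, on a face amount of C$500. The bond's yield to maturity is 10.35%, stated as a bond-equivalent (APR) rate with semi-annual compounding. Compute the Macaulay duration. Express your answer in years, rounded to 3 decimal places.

2.651 years

Periodic yield y = 0.05175. Discount each cash flow and weight by its period:
  t   CF        PV=CF/(1+0.05175)^t    t·PV
  1        26.25        24.9584        24.9584
  2        26.25        23.7304        47.4607
  3        26.25        22.5627        67.6882
  4        26.25        21.4526        85.8103
  5        26.25        20.3970       101.9851
  6       526.25       388.7917     2,332.7502
  Σ                    501.8928     2,660.6529
Price P = Σ PV = 501.8928.
Macaulay duration = Σ(t·PV) / P = 2,660.6529 / 501.8928 = 5.30124 half-year periods.
In years: 5.30124 / 2 = 2.65062 years.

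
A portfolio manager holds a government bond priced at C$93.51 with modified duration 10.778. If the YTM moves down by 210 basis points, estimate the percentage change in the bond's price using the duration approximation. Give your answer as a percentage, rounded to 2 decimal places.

Duration approximation: ΔP/P ≈ -D_mod · Δy = -10.778 × (-0.021) = +0.226338.
As a percentage: +22.6338%.

+22.63%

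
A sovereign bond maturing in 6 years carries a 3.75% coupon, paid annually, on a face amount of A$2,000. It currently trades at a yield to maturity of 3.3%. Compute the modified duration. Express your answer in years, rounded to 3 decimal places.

Periodic yield y = 0.033. First find Macaulay duration:
  t   CF        PV=CF/(1+0.033)^t    t·PV
  1        75.00        72.6041        72.6041
  2        75.00        70.2847       140.5693
  3        75.00        68.0394       204.1181
  4        75.00        65.8658       263.4632
  5        75.00        63.7617       318.8083
  6     2,075.00     1,707.7181    10,246.3084
  Σ                  2,048.2736    11,245.8714
P = 2,048.2736; Macaulay duration = 11,245.8714 / 2,048.2736 = 5.49041 years.
Modified duration = D_Mac / (1 + y) = 5.49041 / 1.033 = 5.31502 years.

5.315 years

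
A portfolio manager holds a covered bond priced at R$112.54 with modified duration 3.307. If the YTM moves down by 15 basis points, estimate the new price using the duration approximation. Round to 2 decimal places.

R$113.10

Duration approximation: ΔP/P ≈ -D_mod · Δy = -3.307 × (-0.0015) = +0.0049605.
New price ≈ 112.54 × (1 + 0.0049605) = 113.09825467.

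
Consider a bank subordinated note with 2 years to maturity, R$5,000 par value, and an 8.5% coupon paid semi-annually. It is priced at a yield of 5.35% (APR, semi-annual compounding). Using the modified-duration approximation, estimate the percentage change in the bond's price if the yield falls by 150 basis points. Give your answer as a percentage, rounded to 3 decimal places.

+2.753%

Periodic yield y = 0.02675. Modified duration first:
  t   CF        PV=CF/(1+0.02675)^t    t·PV
  1       212.50       206.9637       206.9637
  2       212.50       201.5717       403.1434
  3       212.50       196.3201       588.9603
  4     5,212.50     4,690.1553    18,760.6211
  Σ                  5,295.0108    19,959.6886
P = 5,295.0108; D_Mac = 3.76953 half-year periods = 1.88476 yrs; D_mod = 1.88476/(1+0.02675) = 1.83566 yrs.
ΔP/P ≈ -D_mod · Δy = -1.83566 × (-0.015) = +0.027535 = +2.7535%.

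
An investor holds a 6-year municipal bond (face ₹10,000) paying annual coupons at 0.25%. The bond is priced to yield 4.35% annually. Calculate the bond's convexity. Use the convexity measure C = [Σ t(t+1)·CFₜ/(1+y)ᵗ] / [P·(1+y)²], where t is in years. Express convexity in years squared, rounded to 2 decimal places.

With y = 0.0435:
  t   CF        PV=CF/(1+0.0435)^t    t·PV        t(t+1)·PV
  1        25.00        23.9578        23.9578          47.9157
  2        25.00        22.9591        45.9182         137.7547
  3        25.00        22.0020        66.0061         264.0243
  4        25.00        21.0848        84.3393         421.6967
  5        25.00        20.2059       101.0294         606.1764
  6    10,025.00     7,764.7890    46,588.7342     326,121.1396
  Σ                  7,874.9987    46,909.9851     327,598.7073
P = 7,874.9987.
Convexity = Σ t(t+1)·PV / [P·(1+y)²] = 327,598.7073 / (7,874.9987 × 1.088892) = 38.20382.

38.20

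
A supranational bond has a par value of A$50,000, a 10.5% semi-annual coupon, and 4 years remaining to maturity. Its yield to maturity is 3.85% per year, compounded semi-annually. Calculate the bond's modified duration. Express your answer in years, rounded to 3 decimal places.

3.377 years

Periodic yield y = 0.01925. First find Macaulay duration:
  t   CF        PV=CF/(1+0.01925)^t    t·PV
  1     2,625.00     2,575.4231     2,575.4231
  2     2,625.00     2,526.7825     5,053.5651
  3     2,625.00     2,479.0606     7,437.1819
  4     2,625.00     2,432.2400     9,728.9600
  5     2,625.00     2,386.3037    11,931.5183
  6     2,625.00     2,341.2349    14,047.4093
  7     2,625.00     2,297.0173    16,079.1211
  8    52,625.00    45,180.0126   361,440.1009
  Σ                 62,218.0747   428,293.2797
P = 62,218.0747; Macaulay duration = 428,293.2797 / 62,218.0747 = 6.88374 half-year periods = 3.44187 years.
Modified duration = D_Mac / (1 + y) = 3.44187 / 1.01925 = 3.37687 years.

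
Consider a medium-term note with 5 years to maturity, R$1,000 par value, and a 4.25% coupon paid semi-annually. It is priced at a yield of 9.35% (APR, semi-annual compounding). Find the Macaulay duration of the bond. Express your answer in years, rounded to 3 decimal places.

Periodic yield y = 0.04675. Discount each cash flow and weight by its period:
  t   CF        PV=CF/(1+0.04675)^t    t·PV
  1        21.25        20.3009        20.3009
  2        21.25        19.3943        38.7885
  3        21.25        18.5281        55.5842
  4        21.25        17.7006        70.8022
  5        21.25        16.9100        84.5501
  6        21.25        16.1548        96.9287
  7        21.25        15.4333       108.0329
  8        21.25        14.7440       117.9520
  9        21.25        14.0855       126.7695
  10    1,021.25       646.6993     6,466.9927
  Σ                    799.9507     7,186.7018
Price P = Σ PV = 799.9507.
Macaulay duration = Σ(t·PV) / P = 7,186.7018 / 799.9507 = 8.98393 half-year periods.
In years: 8.98393 / 2 = 4.49197 years.

4.492 years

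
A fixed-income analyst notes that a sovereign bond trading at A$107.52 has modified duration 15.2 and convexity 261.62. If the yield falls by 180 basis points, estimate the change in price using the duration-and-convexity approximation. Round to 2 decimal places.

+A$33.97

Duration effect: -D_mod·Δy = -15.2 × (-0.018) = +0.273600
Convexity effect: ½·C·(Δy)² = 0.5 × 261.62 × (-0.018)² = +0.04238244
ΔP/P ≈ +0.273600 + 0.04238244 = +0.31598244
ΔP ≈ 107.52 × (+0.31598244) = +33.9744319488.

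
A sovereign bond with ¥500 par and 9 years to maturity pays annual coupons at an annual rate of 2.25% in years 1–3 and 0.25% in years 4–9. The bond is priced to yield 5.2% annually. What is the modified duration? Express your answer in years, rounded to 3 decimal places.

Periodic yield y = 0.052. First find Macaulay duration:
  t   CF        PV=CF/(1+0.052)^t    t·PV
  1        11.25        10.6939        10.6939
  2        11.25        10.1653        20.3306
  3        11.25         9.6629        28.9886
  4         1.25         1.0206         4.0823
  5         1.25         0.9701         4.8507
  6         1.25         0.9222         5.5331
  7         1.25         0.8766         6.1362
  8         1.25         0.8333         6.6661
  9       501.25       317.6236     2,858.6122
  Σ                    352.7684     2,945.8936
P = 352.7684; Macaulay duration = 2,945.8936 / 352.7684 = 8.35079 years.
Modified duration = D_Mac / (1 + y) = 8.35079 / 1.052 = 7.93801 years.

7.938 years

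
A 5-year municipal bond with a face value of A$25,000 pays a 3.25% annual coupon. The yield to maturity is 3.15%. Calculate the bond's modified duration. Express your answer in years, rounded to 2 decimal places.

4.55 years

Periodic yield y = 0.0315. First find Macaulay duration:
  t   CF        PV=CF/(1+0.0315)^t    t·PV
  1       812.50       787.6878       787.6878
  2       812.50       763.6334     1,527.2668
  3       812.50       740.3135     2,220.9405
  4       812.50       717.7058     2,870.8231
  5    25,812.50    22,104.6635   110,523.3174
  Σ                 25,114.0040   117,930.0356
P = 25,114.0040; Macaulay duration = 117,930.0356 / 25,114.0040 = 4.69579 years.
Modified duration = D_Mac / (1 + y) = 4.69579 / 1.0315 = 4.55239 years.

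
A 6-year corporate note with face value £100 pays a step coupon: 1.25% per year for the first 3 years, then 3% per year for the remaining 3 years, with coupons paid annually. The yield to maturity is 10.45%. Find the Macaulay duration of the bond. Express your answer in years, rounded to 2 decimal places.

Periodic yield y = 0.1045. Discount each cash flow and weight by its year:
  t   CF        PV=CF/(1+0.1045)^t    t·PV
  1         1.25         1.1317         1.1317
  2         1.25         1.0247         2.0493
  3         1.25         0.9277         2.7831
  4         3.00         2.0159         8.0634
  5         3.00         1.8251         9.1256
  6       103.00        56.7339       340.4036
  Σ                     63.6590       363.5568
Price P = Σ PV = 63.6590.
Macaulay duration = Σ(t·PV) / P = 363.5568 / 63.6590 = 5.71100 years.

5.71 years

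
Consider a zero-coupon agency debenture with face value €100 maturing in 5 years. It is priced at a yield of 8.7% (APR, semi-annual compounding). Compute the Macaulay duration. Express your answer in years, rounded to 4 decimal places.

A zero-coupon bond has a single cash flow at maturity, so its Macaulay duration equals its maturity: 5 years.
(Equivalently: 10 semi-annual periods ÷ 2 = 5 years.)

5.0000 years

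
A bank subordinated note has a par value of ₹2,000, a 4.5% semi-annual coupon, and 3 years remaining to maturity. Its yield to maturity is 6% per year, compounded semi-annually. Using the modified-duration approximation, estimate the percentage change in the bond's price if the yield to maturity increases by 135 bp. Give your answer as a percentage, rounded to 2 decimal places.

-3.72%

Periodic yield y = 0.03. Modified duration first:
  t   CF        PV=CF/(1+0.03)^t    t·PV
  1        45.00        43.6893        43.6893
  2        45.00        42.4168        84.8336
  3        45.00        41.1814       123.5441
  4        45.00        39.9819       159.9277
  5        45.00        38.8174       194.0870
  6     2,045.00     1,712.6553    10,275.9318
  Σ                  1,918.7421    10,882.0136
P = 1,918.7421; D_Mac = 5.67143 half-year periods = 2.83572 yrs; D_mod = 2.83572/(1+0.03) = 2.75312 yrs.
ΔP/P ≈ -D_mod · Δy = -2.75312 × (+0.0135) = -0.037167 = -3.7167%.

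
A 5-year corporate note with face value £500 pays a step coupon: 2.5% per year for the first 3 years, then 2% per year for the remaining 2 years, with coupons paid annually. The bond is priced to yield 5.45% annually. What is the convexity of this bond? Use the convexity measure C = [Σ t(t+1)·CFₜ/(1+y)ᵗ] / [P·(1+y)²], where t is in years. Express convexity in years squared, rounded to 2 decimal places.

With y = 0.0545:
  t   CF        PV=CF/(1+0.0545)^t    t·PV        t(t+1)·PV
  1        12.50        11.8540        11.8540          23.7079
  2        12.50        11.2413        22.4826          67.4478
  3        12.50        10.6603        31.9810         127.9238
  4        10.00         8.0875        32.3500         161.7498
  5       510.00       391.1445     1,955.7226      11,734.3358
  Σ                    432.9876     2,054.3901      12,115.1651
P = 432.9876.
Convexity = Σ t(t+1)·PV / [P·(1+y)²] = 12,115.1651 / (432.9876 × 1.111970) = 25.16290.

25.16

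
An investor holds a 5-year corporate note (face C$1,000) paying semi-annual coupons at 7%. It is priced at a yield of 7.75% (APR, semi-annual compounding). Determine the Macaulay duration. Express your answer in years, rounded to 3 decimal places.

Periodic yield y = 0.03875. Discount each cash flow and weight by its period:
  t   CF        PV=CF/(1+0.03875)^t    t·PV
  1        35.00        33.6943        33.6943
  2        35.00        32.4374        64.8748
  3        35.00        31.2273        93.6820
  4        35.00        30.0624       120.2497
  5        35.00        28.9410       144.7048
  6        35.00        27.8613       167.1680
  7        35.00        26.8220       187.7538
  8        35.00        25.8214       206.5712
  9        35.00        24.8581       223.7233
  10    1,035.00       707.6687     7,076.6869
  Σ                    969.3940     8,319.1088
Price P = Σ PV = 969.3940.
Macaulay duration = Σ(t·PV) / P = 8,319.1088 / 969.3940 = 8.58176 half-year periods.
In years: 8.58176 / 2 = 4.29088 years.

4.291 years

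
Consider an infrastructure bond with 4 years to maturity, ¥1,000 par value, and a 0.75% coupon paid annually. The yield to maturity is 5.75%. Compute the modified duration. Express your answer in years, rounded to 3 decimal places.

3.736 years

Periodic yield y = 0.0575. First find Macaulay duration:
  t   CF        PV=CF/(1+0.0575)^t    t·PV
  1         7.50         7.0922         7.0922
  2         7.50         6.7066        13.4131
  3         7.50         6.3419        19.0257
  4     1,007.50       805.6076     3,222.4304
  Σ                    825.7483     3,261.9614
P = 825.7483; Macaulay duration = 3,261.9614 / 825.7483 = 3.95031 years.
Modified duration = D_Mac / (1 + y) = 3.95031 / 1.0575 = 3.73552 years.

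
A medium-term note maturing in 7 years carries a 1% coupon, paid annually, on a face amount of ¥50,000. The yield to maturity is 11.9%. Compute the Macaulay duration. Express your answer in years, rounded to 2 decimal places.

Periodic yield y = 0.119. Discount each cash flow and weight by its year:
  t   CF        PV=CF/(1+0.119)^t    t·PV
  1       500.00       446.8275       446.8275
  2       500.00       399.3097       798.6193
  3       500.00       356.8451     1,070.5353
  4       500.00       318.8964     1,275.5857
  5       500.00       284.9834     1,424.9170
  6       500.00       254.6769     1,528.0612
  7    50,500.00    22,986.9194   160,908.4356
  Σ                 25,048.4584   167,452.9817
Price P = Σ PV = 25,048.4584.
Macaulay duration = Σ(t·PV) / P = 167,452.9817 / 25,048.4584 = 6.68516 years.

6.69 years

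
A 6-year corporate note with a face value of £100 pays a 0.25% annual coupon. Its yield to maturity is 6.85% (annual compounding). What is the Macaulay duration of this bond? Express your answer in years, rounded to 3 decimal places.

Periodic yield y = 0.0685. Discount each cash flow and weight by its year:
  t   CF        PV=CF/(1+0.0685)^t    t·PV
  1         0.25         0.2340         0.2340
  2         0.25         0.2190         0.4379
  3         0.25         0.2049         0.6148
  4         0.25         0.1918         0.7672
  5         0.25         0.1795         0.8975
  6       100.25        67.3655       404.1927
  Σ                     68.3946       407.1441
Price P = Σ PV = 68.3946.
Macaulay duration = Σ(t·PV) / P = 407.1441 / 68.3946 = 5.95287 years.

5.953 years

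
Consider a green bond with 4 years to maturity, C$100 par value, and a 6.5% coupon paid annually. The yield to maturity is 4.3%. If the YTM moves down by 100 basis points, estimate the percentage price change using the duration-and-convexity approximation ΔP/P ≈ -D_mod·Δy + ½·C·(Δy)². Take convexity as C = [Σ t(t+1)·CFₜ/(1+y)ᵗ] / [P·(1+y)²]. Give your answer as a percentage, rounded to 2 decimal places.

With y = 0.043:
  t   CF        PV=CF/(1+0.043)^t    t·PV        t(t+1)·PV
  1         6.50         6.2320         6.2320          12.4640
  2         6.50         5.9751        11.9502          35.8506
  3         6.50         5.7288        17.1863          68.7451
  4       106.50        89.9938       359.9750       1,799.8751
  Σ                    107.9296       395.3435       1,916.9348
P = 107.9296; D_Mac = 3.66297 yrs; D_mod = 3.51196 yrs; C = 16.32669.
Duration effect: -3.51196 × (-0.01) = +0.035120
Convexity effect: 0.5 × 16.32669 × (-0.01)² = +0.0008163
ΔP/P ≈ +0.035120 + 0.0008163 = +0.035936 = +3.5936%.

+3.59%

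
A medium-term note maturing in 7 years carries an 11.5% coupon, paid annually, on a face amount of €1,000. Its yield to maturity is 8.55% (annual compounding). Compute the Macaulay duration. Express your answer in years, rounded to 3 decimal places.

Periodic yield y = 0.0855. Discount each cash flow and weight by its year:
  t   CF        PV=CF/(1+0.0855)^t    t·PV
  1       115.00       105.9420       105.9420
  2       115.00        97.5974       195.1948
  3       115.00        89.9101       269.7302
  4       115.00        82.8283       331.3130
  5       115.00        76.3042       381.5212
  6       115.00        70.2941       421.7646
  7     1,115.00       627.8647     4,395.0530
  Σ                  1,150.7407     6,100.5188
Price P = Σ PV = 1,150.7407.
Macaulay duration = Σ(t·PV) / P = 6,100.5188 / 1,150.7407 = 5.30138 years.

5.301 years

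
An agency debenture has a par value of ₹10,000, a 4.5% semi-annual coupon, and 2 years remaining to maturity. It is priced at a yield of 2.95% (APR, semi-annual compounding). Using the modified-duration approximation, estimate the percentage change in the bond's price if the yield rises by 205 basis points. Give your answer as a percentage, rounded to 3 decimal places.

-3.911%

Periodic yield y = 0.01475. Modified duration first:
  t   CF        PV=CF/(1+0.01475)^t    t·PV
  1       225.00       221.7295       221.7295
  2       225.00       218.5065       437.0130
  3       225.00       215.3304       645.9912
  4    10,225.00     9,643.3311    38,573.3243
  Σ                 10,298.8975    39,878.0580
P = 10,298.8975; D_Mac = 3.87207 half-year periods = 1.93604 yrs; D_mod = 1.93604/(1+0.01475) = 1.90789 yrs.
ΔP/P ≈ -D_mod · Δy = -1.90789 × (+0.0205) = -0.039112 = -3.9112%.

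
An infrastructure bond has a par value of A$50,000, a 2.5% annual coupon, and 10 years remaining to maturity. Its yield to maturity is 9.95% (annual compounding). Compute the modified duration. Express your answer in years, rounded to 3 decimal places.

7.732 years

Periodic yield y = 0.0995. First find Macaulay duration:
  t   CF        PV=CF/(1+0.0995)^t    t·PV
  1     1,250.00     1,136.8804     1,136.8804
  2     1,250.00     1,033.9976     2,067.9953
  3     1,250.00       940.4253     2,821.2759
  4     1,250.00       855.3209     3,421.2836
  5     1,250.00       777.9180     3,889.5902
  6     1,250.00       707.5198     4,245.1189
  7     1,250.00       643.4923     4,504.4463
  8     1,250.00       585.2591     4,682.0725
  9     1,250.00       532.2956     4,790.6608
  10   51,250.00    19,849.1326   198,491.3259
  Σ                 27,062.2417   230,050.6498
P = 27,062.2417; Macaulay duration = 230,050.6498 / 27,062.2417 = 8.50080 years.
Modified duration = D_Mac / (1 + y) = 8.50080 / 1.0995 = 7.73151 years.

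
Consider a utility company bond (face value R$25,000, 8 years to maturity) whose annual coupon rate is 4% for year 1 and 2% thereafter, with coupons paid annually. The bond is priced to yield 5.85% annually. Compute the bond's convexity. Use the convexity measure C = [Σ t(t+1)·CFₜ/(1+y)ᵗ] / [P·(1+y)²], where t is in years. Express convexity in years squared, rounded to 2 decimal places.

With y = 0.0585:
  t   CF        PV=CF/(1+0.0585)^t    t·PV        t(t+1)·PV
  1     1,000.00       944.7331       944.7331       1,889.4662
  2       500.00       446.2603       892.5207       2,677.5620
  3       500.00       421.5969     1,264.7907       5,059.1629
  4       500.00       398.2966     1,593.1862       7,965.9312
  5       500.00       376.2839     1,881.4197      11,288.5185
  6       500.00       355.4879     2,132.9274      14,930.4921
  7       500.00       335.8412     2,350.8884      18,807.1070
  8    25,500.00    16,181.2952   129,450.3618   1,165,053.2562
  Σ                 19,459.7952   140,510.8281   1,227,671.4960
P = 19,459.7952.
Convexity = Σ t(t+1)·PV / [P·(1+y)²] = 1,227,671.4960 / (19,459.7952 × 1.120422) = 56.30697.

56.31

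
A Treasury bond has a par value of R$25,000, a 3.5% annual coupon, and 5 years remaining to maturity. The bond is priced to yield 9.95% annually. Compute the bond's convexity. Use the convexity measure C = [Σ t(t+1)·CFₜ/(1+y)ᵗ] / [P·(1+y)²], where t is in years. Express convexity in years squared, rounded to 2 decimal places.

With y = 0.0995:
  t   CF        PV=CF/(1+0.0995)^t    t·PV        t(t+1)·PV
  1       875.00       795.8163       795.8163       1,591.6326
  2       875.00       723.7983     1,447.5967       4,342.7901
  3       875.00       658.2977     1,974.8932       7,899.5727
  4       875.00       598.7246     2,394.8985      11,974.4924
  5    25,875.00    16,102.9035    80,514.5174     483,087.1046
  Σ                 18,879.5405    87,127.7221     508,895.5923
P = 18,879.5405.
Convexity = Σ t(t+1)·PV / [P·(1+y)²] = 508,895.5923 / (18,879.5405 × 1.208900) = 22.29702.

22.30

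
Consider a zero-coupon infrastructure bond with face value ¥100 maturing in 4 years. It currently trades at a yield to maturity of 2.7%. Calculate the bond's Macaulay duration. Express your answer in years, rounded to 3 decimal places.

A zero-coupon bond has a single cash flow at maturity, so its Macaulay duration equals its maturity: 4 years.

4.000 years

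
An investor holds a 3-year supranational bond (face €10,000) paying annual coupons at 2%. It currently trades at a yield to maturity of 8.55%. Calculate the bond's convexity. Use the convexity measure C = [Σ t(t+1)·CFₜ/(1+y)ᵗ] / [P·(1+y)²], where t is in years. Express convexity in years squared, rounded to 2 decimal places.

9.89

With y = 0.0855:
  t   CF        PV=CF/(1+0.0855)^t    t·PV        t(t+1)·PV
  1       200.00       184.2469       184.2469         368.4938
  2       200.00       169.7346       339.4692       1,018.4075
  3    10,200.00     7,974.6327    23,923.8981      95,695.5922
  Σ                  8,328.6142    24,447.6141      97,082.4935
P = 8,328.6142.
Convexity = Σ t(t+1)·PV / [P·(1+y)²] = 97,082.4935 / (8,328.6142 × 1.178310) = 9.89256.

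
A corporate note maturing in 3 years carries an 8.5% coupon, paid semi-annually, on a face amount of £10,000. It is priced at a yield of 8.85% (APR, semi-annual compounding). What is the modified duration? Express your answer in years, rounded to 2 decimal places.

2.59 years

Periodic yield y = 0.04425. First find Macaulay duration:
  t   CF        PV=CF/(1+0.04425)^t    t·PV
  1       425.00       406.9907       406.9907
  2       425.00       389.7445       779.4889
  3       425.00       373.2291     1,119.6873
  4       425.00       357.4135     1,429.6541
  5       425.00       342.2682     1,711.3408
  6    10,425.00     8,039.8725    48,239.2348
  Σ                  9,909.5184    53,686.3967
P = 9,909.5184; Macaulay duration = 53,686.3967 / 9,909.5184 = 5.41766 half-year periods = 2.70883 years.
Modified duration = D_Mac / (1 + y) = 2.70883 / 1.04425 = 2.59404 years.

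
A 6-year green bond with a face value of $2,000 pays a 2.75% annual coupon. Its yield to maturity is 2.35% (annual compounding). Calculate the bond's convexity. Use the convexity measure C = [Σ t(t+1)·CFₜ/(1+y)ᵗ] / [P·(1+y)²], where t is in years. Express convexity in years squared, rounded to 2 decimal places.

With y = 0.0235:
  t   CF        PV=CF/(1+0.0235)^t    t·PV        t(t+1)·PV
  1        55.00        53.7372        53.7372         107.4744
  2        55.00        52.5033       105.0067         315.0201
  3        55.00        51.2978       153.8935         615.5742
  4        55.00        50.1200       200.4801       1,002.4006
  5        55.00        48.9693       244.8463       1,469.0775
  6     2,055.00     1,787.6593    10,725.9556      75,081.6892
  Σ                  2,044.2869    11,483.9194      78,591.2358
P = 2,044.2869.
Convexity = Σ t(t+1)·PV / [P·(1+y)²] = 78,591.2358 / (2,044.2869 × 1.047552) = 36.69920.

36.70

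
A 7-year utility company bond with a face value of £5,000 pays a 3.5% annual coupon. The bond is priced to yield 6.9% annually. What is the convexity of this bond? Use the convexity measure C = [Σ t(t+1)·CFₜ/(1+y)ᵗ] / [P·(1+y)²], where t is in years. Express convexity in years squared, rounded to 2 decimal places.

42.03

With y = 0.069:
  t   CF        PV=CF/(1+0.069)^t    t·PV        t(t+1)·PV
  1       175.00       163.7044       163.7044         327.4088
  2       175.00       153.1379       306.2758         918.8273
  3       175.00       143.2534       429.7602       1,719.0408
  4       175.00       134.0069       536.0277       2,680.1384
  5       175.00       125.3573       626.7863       3,760.7181
  6       175.00       117.2659       703.5955       4,925.1687
  7     5,175.00     3,243.8922    22,707.2456     181,657.9650
  Σ                  4,080.6180    25,473.3955     195,989.2670
P = 4,080.6180.
Convexity = Σ t(t+1)·PV / [P·(1+y)²] = 195,989.2670 / (4,080.6180 × 1.142761) = 42.02918.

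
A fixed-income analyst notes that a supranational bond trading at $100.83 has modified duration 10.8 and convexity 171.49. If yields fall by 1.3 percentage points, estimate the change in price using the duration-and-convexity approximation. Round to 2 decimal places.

+$15.62

Duration effect: -D_mod·Δy = -10.8 × (-0.013) = +0.140400
Convexity effect: ½·C·(Δy)² = 0.5 × 171.49 × (-0.013)² = +0.014490905
ΔP/P ≈ +0.140400 + 0.014490905 = +0.154890905
ΔP ≈ 100.83 × (+0.154890905) = +15.61764995115.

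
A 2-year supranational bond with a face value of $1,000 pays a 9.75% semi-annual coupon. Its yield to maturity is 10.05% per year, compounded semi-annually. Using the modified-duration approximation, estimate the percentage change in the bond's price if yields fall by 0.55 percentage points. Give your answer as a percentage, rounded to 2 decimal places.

Periodic yield y = 0.05025. Modified duration first:
  t   CF        PV=CF/(1+0.05025)^t    t·PV
  1        48.75        46.4175        46.4175
  2        48.75        44.1966        88.3933
  3        48.75        42.0820       126.2461
  4     1,048.75       861.9880     3,447.9519
  Σ                    994.6842     3,709.0088
P = 994.6842; D_Mac = 3.72883 half-year periods = 1.86442 yrs; D_mod = 1.86442/(1+0.05025) = 1.77521 yrs.
ΔP/P ≈ -D_mod · Δy = -1.77521 × (-0.0055) = +0.009764 = +0.9764%.

+0.98%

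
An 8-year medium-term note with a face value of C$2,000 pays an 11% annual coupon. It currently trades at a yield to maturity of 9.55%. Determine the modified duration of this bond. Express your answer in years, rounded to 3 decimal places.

5.296 years

Periodic yield y = 0.0955. First find Macaulay duration:
  t   CF        PV=CF/(1+0.0955)^t    t·PV
  1       220.00       200.8215       200.8215
  2       220.00       183.3150       366.6299
  3       220.00       167.3345       502.0036
  4       220.00       152.7472       610.9887
  5       220.00       139.4315       697.1573
  6       220.00       127.2765       763.6593
  7       220.00       116.1812       813.2687
  8     2,220.00     1,070.1728     8,561.3826
  Σ                  2,157.2803    12,515.9116
P = 2,157.2803; Macaulay duration = 12,515.9116 / 2,157.2803 = 5.80171 years.
Modified duration = D_Mac / (1 + y) = 5.80171 / 1.0955 = 5.29595 years.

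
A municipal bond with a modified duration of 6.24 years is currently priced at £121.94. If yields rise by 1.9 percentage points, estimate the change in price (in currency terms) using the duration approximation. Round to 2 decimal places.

-£14.46

Duration approximation: ΔP/P ≈ -D_mod · Δy = -6.24 × (+0.019) = -0.118560.
ΔP ≈ 121.94 × (-0.118560) = -14.4572064.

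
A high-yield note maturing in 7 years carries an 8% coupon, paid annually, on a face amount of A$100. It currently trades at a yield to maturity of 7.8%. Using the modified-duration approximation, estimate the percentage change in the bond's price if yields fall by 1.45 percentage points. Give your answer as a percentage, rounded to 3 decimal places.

+7.574%

Periodic yield y = 0.078. Modified duration first:
  t   CF        PV=CF/(1+0.078)^t    t·PV
  1         8.00         7.4212         7.4212
  2         8.00         6.8842        13.7684
  3         8.00         6.3861        19.1582
  4         8.00         5.9240        23.6960
  5         8.00         5.4954        27.4768
  6         8.00         5.0977        30.5864
  7       108.00        63.8399       446.8795
  Σ                    101.0484       568.9865
P = 101.0484; D_Mac = 5.63083 yrs; D_mod = 5.63083/(1+0.078) = 5.22340 yrs.
ΔP/P ≈ -D_mod · Δy = -5.22340 × (-0.0145) = +0.075739 = +7.5739%.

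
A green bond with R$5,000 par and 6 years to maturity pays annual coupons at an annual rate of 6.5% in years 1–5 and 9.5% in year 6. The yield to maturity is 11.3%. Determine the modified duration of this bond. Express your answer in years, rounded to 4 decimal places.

4.5457 years

Periodic yield y = 0.113. First find Macaulay duration:
  t   CF        PV=CF/(1+0.113)^t    t·PV
  1       325.00       292.0036       292.0036
  2       325.00       262.3572       524.7145
  3       325.00       235.7208       707.1623
  4       325.00       211.7887       847.1546
  5       325.00       190.2863       951.4315
  6     5,475.00     2,880.1369    17,280.8216
  Σ                  4,072.2935    20,603.2882
P = 4,072.2935; Macaulay duration = 20,603.2882 / 4,072.2935 = 5.05938 years.
Modified duration = D_Mac / (1 + y) = 5.05938 / 1.113 = 4.54572 years.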